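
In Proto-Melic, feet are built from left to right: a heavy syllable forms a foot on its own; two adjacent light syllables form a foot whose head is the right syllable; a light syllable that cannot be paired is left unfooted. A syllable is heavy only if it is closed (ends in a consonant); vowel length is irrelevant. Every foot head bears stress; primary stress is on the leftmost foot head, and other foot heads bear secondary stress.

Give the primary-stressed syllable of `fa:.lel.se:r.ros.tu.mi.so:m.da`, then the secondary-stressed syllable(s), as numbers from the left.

primary 2, secondary 3, 4, 6, 7

Weights: 1 fa: L, 2 lel H, 3 se:r H, 4 ros H, 5 tu L, 6 mi L, 7 so:m H, 8 da L.
Parse left to right (heavy = foot alone; LL = one foot; stranded L unfooted): fa: (ˈlel) (ˈse:r) (ˈros) (tu.ˈmi) (ˈso:m) da.
Foot heads: 2, 3, 4, 6, 7.
Primary stress on the leftmost head = syllable 2.
Secondary stress on 3, 4, 6, 7: fa:.ˈlel.ˌse:r.ˌros.tu.ˌmi.ˌso:m.da.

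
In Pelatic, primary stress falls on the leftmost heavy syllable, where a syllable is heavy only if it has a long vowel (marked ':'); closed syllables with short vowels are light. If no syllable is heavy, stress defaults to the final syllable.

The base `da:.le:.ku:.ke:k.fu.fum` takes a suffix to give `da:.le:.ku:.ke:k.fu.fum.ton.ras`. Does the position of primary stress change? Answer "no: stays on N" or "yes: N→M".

no: stays on 1

Base `da:.le:.ku:.ke:k.fu.fum` (6 syllables):
  Weights: 1 da: H, 2 le: H, 3 ku: H, 4 ke:k H, 5 fu L, 6 fum L.
  Heavy syllables in the domain: 1, 2, 3, 4. The leftmost is syllable 1 (da:).
  → primary stress on syllable 1.
Suffixed `da:.le:.ku:.ke:k.fu.fum.ton.ras` (8 syllables):
  Weights: 1 da: H, 2 le: H, 3 ku: H, 4 ke:k H, 5 fu L, 6 fum L, 7 ton L, 8 ras L.
  Heavy syllables in the domain: 1, 2, 3, 4. The leftmost is syllable 1 (da:).
  → primary stress on syllable 1.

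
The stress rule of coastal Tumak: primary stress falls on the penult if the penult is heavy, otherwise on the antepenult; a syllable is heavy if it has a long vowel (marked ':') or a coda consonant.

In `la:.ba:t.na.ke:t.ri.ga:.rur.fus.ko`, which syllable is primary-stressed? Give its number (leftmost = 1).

Weights: 7 rur H, 8 fus H, 9 ko L.
The penult (syllable 8, fus) is heavy, so it takes stress.
Primary stress: syllable 8 → la:.ba:t.na.ke:t.ri.ga:.rur.ˈfus.ko.

8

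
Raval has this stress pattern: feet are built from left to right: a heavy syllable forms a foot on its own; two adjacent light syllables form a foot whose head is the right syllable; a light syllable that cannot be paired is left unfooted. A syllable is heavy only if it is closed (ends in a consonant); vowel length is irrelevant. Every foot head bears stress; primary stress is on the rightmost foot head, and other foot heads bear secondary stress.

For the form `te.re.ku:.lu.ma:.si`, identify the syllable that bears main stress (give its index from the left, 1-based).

Weights: 1 te L, 2 re L, 3 ku: L, 4 lu L, 5 ma: L, 6 si L.
Parse left to right (heavy = foot alone; LL = one foot; stranded L unfooted): (te.ˈre) (ku:.ˈlu) (ma:.ˈsi).
Foot heads: 2, 4, 6.
Primary stress on the rightmost head = syllable 6.
Primary stress: syllable 6 → te.re.ku:.lu.ma:.ˈsi.

6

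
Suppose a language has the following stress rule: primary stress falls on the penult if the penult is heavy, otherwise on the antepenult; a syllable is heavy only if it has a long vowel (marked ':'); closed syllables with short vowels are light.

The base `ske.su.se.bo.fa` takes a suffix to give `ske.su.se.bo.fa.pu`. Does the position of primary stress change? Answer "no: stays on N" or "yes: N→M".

yes: 3→4

Base `ske.su.se.bo.fa` (5 syllables):
  Weights: 3 se L, 4 bo L, 5 fa L.
  The penult (syllable 4, bo) is light, so stress falls on the antepenult (syllable 3, se).
  → primary stress on syllable 3.
Suffixed `ske.su.se.bo.fa.pu` (6 syllables):
  Weights: 4 bo L, 5 fa L, 6 pu L.
  The penult (syllable 5, fa) is light, so stress falls on the antepenult (syllable 4, bo).
  → primary stress on syllable 4.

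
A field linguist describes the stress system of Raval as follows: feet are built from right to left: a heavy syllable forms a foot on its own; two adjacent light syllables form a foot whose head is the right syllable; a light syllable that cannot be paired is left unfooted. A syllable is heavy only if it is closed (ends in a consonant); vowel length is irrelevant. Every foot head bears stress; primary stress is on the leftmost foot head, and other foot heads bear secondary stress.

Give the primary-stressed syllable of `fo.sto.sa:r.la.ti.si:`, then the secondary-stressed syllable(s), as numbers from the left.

Weights: 1 fo L, 2 sto L, 3 sa:r H, 4 la L, 5 ti L, 6 si: L.
Parse right to left (heavy = foot alone; LL = one foot; stranded L unfooted): (fo.ˈsto) (ˈsa:r) la (ti.ˈsi:).
Foot heads: 2, 3, 6.
Primary stress on the leftmost head = syllable 2.
Secondary stress on 3, 6: fo.ˈsto.ˌsa:r.la.ti.ˌsi:.

primary 2, secondary 3, 6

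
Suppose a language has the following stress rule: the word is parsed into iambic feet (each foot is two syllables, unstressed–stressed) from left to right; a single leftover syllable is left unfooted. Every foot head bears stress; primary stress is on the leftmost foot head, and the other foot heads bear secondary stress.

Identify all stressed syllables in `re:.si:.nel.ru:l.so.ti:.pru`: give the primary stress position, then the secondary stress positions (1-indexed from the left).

primary 2, secondary 4, 6

Parse left to right into iambic (σˈσ) feet: (re:.ˈsi:) (nel.ˈru:l) (so.ˈti:) pru. Syllable 7 is left unfooted.
Foot heads (stressed positions): 2, 4, 6.
End Rule Leftmost: primary stress on the leftmost head = syllable 2.
Secondary stress on 4, 6: re:.ˈsi:.nel.ˌru:l.so.ˌti:.pru.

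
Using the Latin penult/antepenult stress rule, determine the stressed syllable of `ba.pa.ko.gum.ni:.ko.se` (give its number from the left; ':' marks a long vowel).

Classical Latin: stress the penult if heavy (long vowel or closed), else the antepenult.
Weights: 5 ni: H, 6 ko L, 7 se L.
The penult (syllable 6, ko) is light, so stress falls on the antepenult (syllable 5, ni:).
Stress on syllable 5: ba.pa.ko.gum.ˈni:.ko.se.

5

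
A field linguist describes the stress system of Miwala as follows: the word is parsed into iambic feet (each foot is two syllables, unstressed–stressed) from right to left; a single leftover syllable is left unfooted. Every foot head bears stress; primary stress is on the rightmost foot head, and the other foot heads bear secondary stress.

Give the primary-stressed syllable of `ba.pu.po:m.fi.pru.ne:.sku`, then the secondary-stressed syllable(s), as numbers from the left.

Parse right to left into iambic (σˈσ) feet: ba (pu.ˈpo:m) (fi.ˈpru) (ne:.ˈsku). Syllable 1 is left unfooted.
Foot heads (stressed positions): 3, 5, 7.
End Rule Rightmost: primary stress on the rightmost head = syllable 7.
Secondary stress on 3, 5: ba.pu.ˌpo:m.fi.ˌpru.ne:.ˈsku.

primary 7, secondary 3, 5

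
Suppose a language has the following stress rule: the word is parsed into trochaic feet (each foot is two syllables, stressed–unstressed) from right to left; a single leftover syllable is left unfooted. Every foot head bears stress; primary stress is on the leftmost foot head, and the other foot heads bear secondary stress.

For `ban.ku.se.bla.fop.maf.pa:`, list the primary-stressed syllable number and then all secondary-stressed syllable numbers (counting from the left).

primary 2, secondary 4, 6

Parse right to left into trochaic (ˈσσ) feet: ban (ˈku.se) (ˈbla.fop) (ˈmaf.pa:). Syllable 1 is left unfooted.
Foot heads (stressed positions): 2, 4, 6.
End Rule Leftmost: primary stress on the leftmost head = syllable 2.
Secondary stress on 4, 6: ban.ˈku.se.ˌbla.fop.ˌmaf.pa:.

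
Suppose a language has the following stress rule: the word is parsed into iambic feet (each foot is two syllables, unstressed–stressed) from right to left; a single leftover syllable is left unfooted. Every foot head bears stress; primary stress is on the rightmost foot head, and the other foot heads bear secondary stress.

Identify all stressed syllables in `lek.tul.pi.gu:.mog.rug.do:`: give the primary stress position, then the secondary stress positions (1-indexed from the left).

Parse right to left into iambic (σˈσ) feet: lek (tul.ˈpi) (gu:.ˈmog) (rug.ˈdo:). Syllable 1 is left unfooted.
Foot heads (stressed positions): 3, 5, 7.
End Rule Rightmost: primary stress on the rightmost head = syllable 7.
Secondary stress on 3, 5: lek.tul.ˌpi.gu:.ˌmog.rug.ˈdo:.

primary 7, secondary 3, 5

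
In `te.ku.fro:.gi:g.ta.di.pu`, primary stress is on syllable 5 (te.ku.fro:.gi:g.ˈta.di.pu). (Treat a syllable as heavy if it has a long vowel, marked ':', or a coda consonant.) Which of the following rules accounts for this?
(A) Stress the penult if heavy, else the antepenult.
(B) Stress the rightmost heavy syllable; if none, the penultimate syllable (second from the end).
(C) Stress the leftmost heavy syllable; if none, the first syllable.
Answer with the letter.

A

Rule A → syllable 5 ✓.
Rule B → syllable 4 (observed: 5).
Rule C → syllable 3 (observed: 5).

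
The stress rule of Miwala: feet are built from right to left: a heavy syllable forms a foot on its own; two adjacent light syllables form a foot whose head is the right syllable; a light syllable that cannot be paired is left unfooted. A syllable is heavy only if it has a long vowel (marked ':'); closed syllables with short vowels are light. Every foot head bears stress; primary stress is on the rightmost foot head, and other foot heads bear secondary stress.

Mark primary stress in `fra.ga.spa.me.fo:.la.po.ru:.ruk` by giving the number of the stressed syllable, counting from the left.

Weights: 1 fra L, 2 ga L, 3 spa L, 4 me L, 5 fo: H, 6 la L, 7 po L, 8 ru: H, 9 ruk L.
Parse right to left (heavy = foot alone; LL = one foot; stranded L unfooted): (fra.ˈga) (spa.ˈme) (ˈfo:) (la.ˈpo) (ˈru:) ruk.
Foot heads: 2, 4, 5, 7, 8.
Primary stress on the rightmost head = syllable 8.
Primary stress: syllable 8 → fra.ga.spa.me.fo:.la.po.ˈru:.ruk.

8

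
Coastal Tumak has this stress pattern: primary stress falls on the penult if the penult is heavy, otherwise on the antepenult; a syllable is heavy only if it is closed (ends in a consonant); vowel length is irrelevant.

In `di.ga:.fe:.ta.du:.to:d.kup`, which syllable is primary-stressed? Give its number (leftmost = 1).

Weights: 5 du: L, 6 to:d H, 7 kup H.
The penult (syllable 6, to:d) is heavy, so it takes stress.
Primary stress: syllable 6 → di.ga:.fe:.ta.du:.ˈto:d.kup.

6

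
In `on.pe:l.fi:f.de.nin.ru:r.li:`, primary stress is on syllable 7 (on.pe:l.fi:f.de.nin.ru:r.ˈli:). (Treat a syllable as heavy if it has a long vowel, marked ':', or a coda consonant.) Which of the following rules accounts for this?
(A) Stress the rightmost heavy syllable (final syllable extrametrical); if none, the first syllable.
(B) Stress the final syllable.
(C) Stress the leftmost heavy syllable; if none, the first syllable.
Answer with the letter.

Rule A → syllable 6 (observed: 7).
Rule B → syllable 7 ✓.
Rule C → syllable 1 (observed: 7).

B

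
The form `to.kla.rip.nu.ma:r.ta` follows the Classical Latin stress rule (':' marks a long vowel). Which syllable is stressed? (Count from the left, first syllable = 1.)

Classical Latin: stress the penult if heavy (long vowel or closed), else the antepenult.
Weights: 4 nu L, 5 ma:r H, 6 ta L.
The penult (syllable 5, ma:r) is heavy, so it takes stress.
Stress on syllable 5: to.kla.rip.nu.ˈma:r.ta.

5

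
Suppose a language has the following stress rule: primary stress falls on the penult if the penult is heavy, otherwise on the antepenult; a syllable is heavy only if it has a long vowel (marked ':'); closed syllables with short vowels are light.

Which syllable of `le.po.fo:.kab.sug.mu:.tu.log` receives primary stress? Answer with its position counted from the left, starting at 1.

6

Weights: 6 mu: H, 7 tu L, 8 log L.
The penult (syllable 7, tu) is light, so stress falls on the antepenult (syllable 6, mu:).
Primary stress: syllable 6 → le.po.fo:.kab.sug.ˈmu:.tu.log.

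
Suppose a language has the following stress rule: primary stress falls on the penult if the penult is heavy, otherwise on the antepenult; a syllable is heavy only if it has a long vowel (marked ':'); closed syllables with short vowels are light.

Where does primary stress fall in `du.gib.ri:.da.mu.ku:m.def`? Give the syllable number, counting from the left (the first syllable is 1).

Weights: 5 mu L, 6 ku:m H, 7 def L.
The penult (syllable 6, ku:m) is heavy, so it takes stress.
Primary stress: syllable 6 → du.gib.ri:.da.mu.ˈku:m.def.

6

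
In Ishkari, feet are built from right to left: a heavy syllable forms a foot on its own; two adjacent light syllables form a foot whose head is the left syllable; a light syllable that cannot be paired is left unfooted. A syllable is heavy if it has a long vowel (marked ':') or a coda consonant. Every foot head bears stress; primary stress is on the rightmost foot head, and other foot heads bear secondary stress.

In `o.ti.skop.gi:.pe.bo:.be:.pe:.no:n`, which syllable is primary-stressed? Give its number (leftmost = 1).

9

Weights: 1 o L, 2 ti L, 3 skop H, 4 gi: H, 5 pe L, 6 bo: H, 7 be: H, 8 pe: H, 9 no:n H.
Parse right to left (heavy = foot alone; LL = one foot; stranded L unfooted): (ˈo.ti) (ˈskop) (ˈgi:) pe (ˈbo:) (ˈbe:) (ˈpe:) (ˈno:n).
Foot heads: 1, 3, 4, 6, 7, 8, 9.
Primary stress on the rightmost head = syllable 9.
Primary stress: syllable 9 → o.ti.skop.gi:.pe.bo:.be:.pe:.ˈno:n.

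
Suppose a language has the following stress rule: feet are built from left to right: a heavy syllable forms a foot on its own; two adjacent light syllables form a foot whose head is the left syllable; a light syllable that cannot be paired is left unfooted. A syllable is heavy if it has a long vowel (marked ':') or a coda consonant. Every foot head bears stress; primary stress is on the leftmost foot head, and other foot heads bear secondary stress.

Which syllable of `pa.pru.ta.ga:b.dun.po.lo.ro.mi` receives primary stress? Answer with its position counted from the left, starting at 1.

1

Weights: 1 pa L, 2 pru L, 3 ta L, 4 ga:b H, 5 dun H, 6 po L, 7 lo L, 8 ro L, 9 mi L.
Parse left to right (heavy = foot alone; LL = one foot; stranded L unfooted): (ˈpa.pru) ta (ˈga:b) (ˈdun) (ˈpo.lo) (ˈro.mi).
Foot heads: 1, 4, 5, 6, 8.
Primary stress on the leftmost head = syllable 1.
Primary stress: syllable 1 → ˈpa.pru.ta.ga:b.dun.po.lo.ro.mi.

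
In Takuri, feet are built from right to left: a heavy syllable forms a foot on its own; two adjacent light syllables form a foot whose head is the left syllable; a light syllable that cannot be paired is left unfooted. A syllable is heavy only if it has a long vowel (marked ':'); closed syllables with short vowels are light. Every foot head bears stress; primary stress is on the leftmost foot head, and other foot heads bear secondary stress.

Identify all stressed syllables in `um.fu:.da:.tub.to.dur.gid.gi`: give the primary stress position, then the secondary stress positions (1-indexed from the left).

Weights: 1 um L, 2 fu: H, 3 da: H, 4 tub L, 5 to L, 6 dur L, 7 gid L, 8 gi L.
Parse right to left (heavy = foot alone; LL = one foot; stranded L unfooted): um (ˈfu:) (ˈda:) tub (ˈto.dur) (ˈgid.gi).
Foot heads: 2, 3, 5, 7.
Primary stress on the leftmost head = syllable 2.
Secondary stress on 3, 5, 7: um.ˈfu:.ˌda:.tub.ˌto.dur.ˌgid.gi.

primary 2, secondary 3, 5, 7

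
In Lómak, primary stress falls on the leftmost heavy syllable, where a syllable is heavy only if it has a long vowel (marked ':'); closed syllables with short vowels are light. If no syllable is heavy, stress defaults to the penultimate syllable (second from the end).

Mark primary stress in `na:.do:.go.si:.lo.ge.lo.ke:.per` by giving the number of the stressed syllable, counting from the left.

1

Weights: 1 na: H, 2 do: H, 3 go L, 4 si: H, 5 lo L, 6 ge L, 7 lo L, 8 ke: H, 9 per L.
Heavy syllables in the domain: 1, 2, 4, 8. The leftmost is syllable 1 (na:).
Primary stress: syllable 1 → ˈna:.do:.go.si:.lo.ge.lo.ke:.per.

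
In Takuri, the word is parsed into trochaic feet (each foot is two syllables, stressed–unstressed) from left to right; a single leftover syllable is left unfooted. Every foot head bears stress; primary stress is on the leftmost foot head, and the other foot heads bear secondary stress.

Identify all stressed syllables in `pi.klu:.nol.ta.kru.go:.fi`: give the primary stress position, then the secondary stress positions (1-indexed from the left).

Parse left to right into trochaic (ˈσσ) feet: (ˈpi.klu:) (ˈnol.ta) (ˈkru.go:) fi. Syllable 7 is left unfooted.
Foot heads (stressed positions): 1, 3, 5.
End Rule Leftmost: primary stress on the leftmost head = syllable 1.
Secondary stress on 3, 5: ˈpi.klu:.ˌnol.ta.ˌkru.go:.fi.

primary 1, secondary 3, 5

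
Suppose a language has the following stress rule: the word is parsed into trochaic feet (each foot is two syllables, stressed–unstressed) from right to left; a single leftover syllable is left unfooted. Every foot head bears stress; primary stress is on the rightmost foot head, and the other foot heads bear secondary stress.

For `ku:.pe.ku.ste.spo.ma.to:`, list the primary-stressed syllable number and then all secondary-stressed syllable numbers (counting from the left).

Parse right to left into trochaic (ˈσσ) feet: ku: (ˈpe.ku) (ˈste.spo) (ˈma.to:). Syllable 1 is left unfooted.
Foot heads (stressed positions): 2, 4, 6.
End Rule Rightmost: primary stress on the rightmost head = syllable 6.
Secondary stress on 2, 4: ku:.ˌpe.ku.ˌste.spo.ˈma.to:.

primary 6, secondary 2, 4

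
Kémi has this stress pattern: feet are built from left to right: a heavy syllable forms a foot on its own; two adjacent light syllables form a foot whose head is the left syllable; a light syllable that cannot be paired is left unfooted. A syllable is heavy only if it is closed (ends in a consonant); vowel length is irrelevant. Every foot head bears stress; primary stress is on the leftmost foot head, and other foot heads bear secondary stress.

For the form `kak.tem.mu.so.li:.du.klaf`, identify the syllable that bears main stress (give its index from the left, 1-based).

Weights: 1 kak H, 2 tem H, 3 mu L, 4 so L, 5 li: L, 6 du L, 7 klaf H.
Parse left to right (heavy = foot alone; LL = one foot; stranded L unfooted): (ˈkak) (ˈtem) (ˈmu.so) (ˈli:.du) (ˈklaf).
Foot heads: 1, 2, 3, 5, 7.
Primary stress on the leftmost head = syllable 1.
Primary stress: syllable 1 → ˈkak.tem.mu.so.li:.du.klaf.

1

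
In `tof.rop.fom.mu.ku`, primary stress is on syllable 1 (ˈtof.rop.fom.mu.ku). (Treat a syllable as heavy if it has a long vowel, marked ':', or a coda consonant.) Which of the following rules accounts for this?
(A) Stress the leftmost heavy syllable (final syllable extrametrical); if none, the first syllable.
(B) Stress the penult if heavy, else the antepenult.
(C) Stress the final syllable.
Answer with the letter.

A

Rule A → syllable 1 ✓.
Rule B → syllable 3 (observed: 1).
Rule C → syllable 5 (observed: 1).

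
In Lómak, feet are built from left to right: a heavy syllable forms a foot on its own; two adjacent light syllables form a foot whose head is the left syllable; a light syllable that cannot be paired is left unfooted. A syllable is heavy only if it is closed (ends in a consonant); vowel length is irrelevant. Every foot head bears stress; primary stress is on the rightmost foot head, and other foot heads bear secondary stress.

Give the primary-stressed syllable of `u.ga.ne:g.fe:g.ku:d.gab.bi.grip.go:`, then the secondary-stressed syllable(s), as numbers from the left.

primary 8, secondary 1, 3, 4, 5, 6

Weights: 1 u L, 2 ga L, 3 ne:g H, 4 fe:g H, 5 ku:d H, 6 gab H, 7 bi L, 8 grip H, 9 go: L.
Parse left to right (heavy = foot alone; LL = one foot; stranded L unfooted): (ˈu.ga) (ˈne:g) (ˈfe:g) (ˈku:d) (ˈgab) bi (ˈgrip) go:.
Foot heads: 1, 3, 4, 5, 6, 8.
Primary stress on the rightmost head = syllable 8.
Secondary stress on 1, 3, 4, 5, 6: ˌu.ga.ˌne:g.ˌfe:g.ˌku:d.ˌgab.bi.ˈgrip.go:.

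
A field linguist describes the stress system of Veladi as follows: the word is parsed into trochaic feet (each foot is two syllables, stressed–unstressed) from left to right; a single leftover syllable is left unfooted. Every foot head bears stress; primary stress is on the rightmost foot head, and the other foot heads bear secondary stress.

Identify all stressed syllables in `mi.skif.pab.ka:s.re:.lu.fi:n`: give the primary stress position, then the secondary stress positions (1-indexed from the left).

Parse left to right into trochaic (ˈσσ) feet: (ˈmi.skif) (ˈpab.ka:s) (ˈre:.lu) fi:n. Syllable 7 is left unfooted.
Foot heads (stressed positions): 1, 3, 5.
End Rule Rightmost: primary stress on the rightmost head = syllable 5.
Secondary stress on 1, 3: ˌmi.skif.ˌpab.ka:s.ˈre:.lu.fi:n.

primary 5, secondary 1, 3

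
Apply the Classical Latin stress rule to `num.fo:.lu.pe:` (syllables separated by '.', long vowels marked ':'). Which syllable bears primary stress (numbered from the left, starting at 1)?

Classical Latin: stress the penult if heavy (long vowel or closed), else the antepenult.
Weights: 2 fo: H, 3 lu L, 4 pe: H.
The penult (syllable 3, lu) is light, so stress falls on the antepenult (syllable 2, fo:).
Stress on syllable 2: num.ˈfo:.lu.pe:.

2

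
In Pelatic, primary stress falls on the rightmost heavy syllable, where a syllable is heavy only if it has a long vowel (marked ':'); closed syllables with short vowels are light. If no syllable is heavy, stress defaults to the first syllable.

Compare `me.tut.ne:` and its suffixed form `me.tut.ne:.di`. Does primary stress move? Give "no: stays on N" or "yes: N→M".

no: stays on 3

Base `me.tut.ne:` (3 syllables):
  Weights: 1 me L, 2 tut L, 3 ne: H.
  Heavy syllables in the domain: 3. The rightmost is syllable 3 (ne:).
  → primary stress on syllable 3.
Suffixed `me.tut.ne:.di` (4 syllables):
  Weights: 1 me L, 2 tut L, 3 ne: H, 4 di L.
  Heavy syllables in the domain: 3. The rightmost is syllable 3 (ne:).
  → primary stress on syllable 3.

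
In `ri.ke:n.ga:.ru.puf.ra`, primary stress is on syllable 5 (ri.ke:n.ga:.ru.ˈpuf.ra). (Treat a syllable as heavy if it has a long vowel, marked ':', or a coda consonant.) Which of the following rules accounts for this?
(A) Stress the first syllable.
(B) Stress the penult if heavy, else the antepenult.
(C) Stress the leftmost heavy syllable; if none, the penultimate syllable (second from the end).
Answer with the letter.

Rule A → syllable 1 (observed: 5).
Rule B → syllable 5 ✓.
Rule C → syllable 2 (observed: 5).

B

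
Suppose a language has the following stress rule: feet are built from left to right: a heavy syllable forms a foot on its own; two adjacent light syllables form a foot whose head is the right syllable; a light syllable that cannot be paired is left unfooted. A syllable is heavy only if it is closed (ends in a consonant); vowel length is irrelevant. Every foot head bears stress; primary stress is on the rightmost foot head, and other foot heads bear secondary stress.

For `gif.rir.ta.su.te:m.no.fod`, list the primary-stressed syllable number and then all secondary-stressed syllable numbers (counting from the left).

primary 7, secondary 1, 2, 4, 5

Weights: 1 gif H, 2 rir H, 3 ta L, 4 su L, 5 te:m H, 6 no L, 7 fod H.
Parse left to right (heavy = foot alone; LL = one foot; stranded L unfooted): (ˈgif) (ˈrir) (ta.ˈsu) (ˈte:m) no (ˈfod).
Foot heads: 1, 2, 4, 5, 7.
Primary stress on the rightmost head = syllable 7.
Secondary stress on 1, 2, 4, 5: ˌgif.ˌrir.ta.ˌsu.ˌte:m.no.ˈfod.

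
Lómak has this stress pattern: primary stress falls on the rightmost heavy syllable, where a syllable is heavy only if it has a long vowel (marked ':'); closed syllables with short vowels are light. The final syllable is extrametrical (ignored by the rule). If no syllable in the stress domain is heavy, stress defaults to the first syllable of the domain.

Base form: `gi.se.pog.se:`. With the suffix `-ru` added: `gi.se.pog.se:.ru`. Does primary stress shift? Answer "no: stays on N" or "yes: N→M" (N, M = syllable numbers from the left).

Base `gi.se.pog.se:` (4 syllables):
  The final syllable (4, se:) is extrametrical; the stress domain is syllables 1–3.
  Weights: 1 gi L, 2 se L, 3 pog L.
  No heavy syllable in the domain; default to the first syllable of the domain = syllable 1.
  → primary stress on syllable 1.
Suffixed `gi.se.pog.se:.ru` (5 syllables):
  The final syllable (5, ru) is extrametrical; the stress domain is syllables 1–4.
  Weights: 1 gi L, 2 se L, 3 pog L, 4 se: H.
  Heavy syllables in the domain: 4. The rightmost is syllable 4 (se:).
  → primary stress on syllable 4.

yes: 1→4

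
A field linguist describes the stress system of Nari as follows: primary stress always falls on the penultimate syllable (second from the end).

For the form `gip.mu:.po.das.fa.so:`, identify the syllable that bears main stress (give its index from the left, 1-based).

The word has 6 syllables; the penultimate syllable (second from the end) is syllable 5 (fa).
Primary stress: syllable 5 → gip.mu:.po.das.ˈfa.so:.

5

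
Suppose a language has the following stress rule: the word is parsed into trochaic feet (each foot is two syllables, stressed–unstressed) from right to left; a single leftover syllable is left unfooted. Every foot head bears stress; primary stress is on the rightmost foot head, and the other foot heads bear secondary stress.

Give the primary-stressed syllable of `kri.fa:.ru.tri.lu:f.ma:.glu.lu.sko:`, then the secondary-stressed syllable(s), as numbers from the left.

Parse right to left into trochaic (ˈσσ) feet: kri (ˈfa:.ru) (ˈtri.lu:f) (ˈma:.glu) (ˈlu.sko:). Syllable 1 is left unfooted.
Foot heads (stressed positions): 2, 4, 6, 8.
End Rule Rightmost: primary stress on the rightmost head = syllable 8.
Secondary stress on 2, 4, 6: kri.ˌfa:.ru.ˌtri.lu:f.ˌma:.glu.ˈlu.sko:.

primary 8, secondary 2, 4, 6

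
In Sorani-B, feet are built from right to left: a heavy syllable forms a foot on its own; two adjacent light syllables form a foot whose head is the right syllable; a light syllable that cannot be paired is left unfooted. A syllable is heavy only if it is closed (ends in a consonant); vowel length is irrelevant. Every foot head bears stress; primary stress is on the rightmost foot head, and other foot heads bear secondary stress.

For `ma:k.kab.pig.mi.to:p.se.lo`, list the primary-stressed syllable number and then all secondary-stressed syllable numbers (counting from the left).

primary 7, secondary 1, 2, 3, 5

Weights: 1 ma:k H, 2 kab H, 3 pig H, 4 mi L, 5 to:p H, 6 se L, 7 lo L.
Parse right to left (heavy = foot alone; LL = one foot; stranded L unfooted): (ˈma:k) (ˈkab) (ˈpig) mi (ˈto:p) (se.ˈlo).
Foot heads: 1, 2, 3, 5, 7.
Primary stress on the rightmost head = syllable 7.
Secondary stress on 1, 2, 3, 5: ˌma:k.ˌkab.ˌpig.mi.ˌto:p.se.ˈlo.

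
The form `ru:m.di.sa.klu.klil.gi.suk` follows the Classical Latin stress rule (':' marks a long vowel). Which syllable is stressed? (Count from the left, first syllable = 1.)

Classical Latin: stress the penult if heavy (long vowel or closed), else the antepenult.
Weights: 5 klil H, 6 gi L, 7 suk H.
The penult (syllable 6, gi) is light, so stress falls on the antepenult (syllable 5, klil).
Stress on syllable 5: ru:m.di.sa.klu.ˈklil.gi.suk.

5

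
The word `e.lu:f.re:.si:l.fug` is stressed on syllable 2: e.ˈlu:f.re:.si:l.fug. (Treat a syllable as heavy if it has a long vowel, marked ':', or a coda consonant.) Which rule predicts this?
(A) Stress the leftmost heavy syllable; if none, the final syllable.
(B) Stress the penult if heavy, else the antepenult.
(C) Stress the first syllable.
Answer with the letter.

A

Rule A → syllable 2 ✓.
Rule B → syllable 4 (observed: 2).
Rule C → syllable 1 (observed: 2).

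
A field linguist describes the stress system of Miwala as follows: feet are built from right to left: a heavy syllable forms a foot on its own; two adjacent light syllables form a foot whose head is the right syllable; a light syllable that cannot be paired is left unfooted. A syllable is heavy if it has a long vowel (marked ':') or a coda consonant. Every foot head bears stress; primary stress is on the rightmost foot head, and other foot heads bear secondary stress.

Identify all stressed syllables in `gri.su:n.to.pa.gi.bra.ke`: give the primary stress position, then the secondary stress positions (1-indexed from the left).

primary 7, secondary 2, 5

Weights: 1 gri L, 2 su:n H, 3 to L, 4 pa L, 5 gi L, 6 bra L, 7 ke L.
Parse right to left (heavy = foot alone; LL = one foot; stranded L unfooted): gri (ˈsu:n) to (pa.ˈgi) (bra.ˈke).
Foot heads: 2, 5, 7.
Primary stress on the rightmost head = syllable 7.
Secondary stress on 2, 5: gri.ˌsu:n.to.pa.ˌgi.bra.ˈke.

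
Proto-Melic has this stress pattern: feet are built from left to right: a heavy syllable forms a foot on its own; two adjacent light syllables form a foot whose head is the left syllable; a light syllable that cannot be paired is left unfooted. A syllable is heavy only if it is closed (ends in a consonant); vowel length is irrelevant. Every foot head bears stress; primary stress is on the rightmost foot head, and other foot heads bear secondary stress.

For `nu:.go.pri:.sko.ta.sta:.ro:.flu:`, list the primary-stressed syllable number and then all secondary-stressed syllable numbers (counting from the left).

primary 7, secondary 1, 3, 5

Weights: 1 nu: L, 2 go L, 3 pri: L, 4 sko L, 5 ta L, 6 sta: L, 7 ro: L, 8 flu: L.
Parse left to right (heavy = foot alone; LL = one foot; stranded L unfooted): (ˈnu:.go) (ˈpri:.sko) (ˈta.sta:) (ˈro:.flu:).
Foot heads: 1, 3, 5, 7.
Primary stress on the rightmost head = syllable 7.
Secondary stress on 1, 3, 5: ˌnu:.go.ˌpri:.sko.ˌta.sta:.ˈro:.flu:.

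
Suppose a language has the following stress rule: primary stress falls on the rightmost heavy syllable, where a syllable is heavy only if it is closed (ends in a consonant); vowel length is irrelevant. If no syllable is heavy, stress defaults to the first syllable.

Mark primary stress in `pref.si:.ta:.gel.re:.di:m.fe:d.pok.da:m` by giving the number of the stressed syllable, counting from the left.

9

Weights: 1 pref H, 2 si: L, 3 ta: L, 4 gel H, 5 re: L, 6 di:m H, 7 fe:d H, 8 pok H, 9 da:m H.
Heavy syllables in the domain: 1, 4, 6, 7, 8, 9. The rightmost is syllable 9 (da:m).
Primary stress: syllable 9 → pref.si:.ta:.gel.re:.di:m.fe:d.pok.ˈda:m.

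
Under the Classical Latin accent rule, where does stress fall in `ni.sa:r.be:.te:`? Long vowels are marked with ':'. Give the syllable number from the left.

Classical Latin: stress the penult if heavy (long vowel or closed), else the antepenult.
Weights: 2 sa:r H, 3 be: H, 4 te: H.
The penult (syllable 3, be:) is heavy, so it takes stress.
Stress on syllable 3: ni.sa:r.ˈbe:.te:.

3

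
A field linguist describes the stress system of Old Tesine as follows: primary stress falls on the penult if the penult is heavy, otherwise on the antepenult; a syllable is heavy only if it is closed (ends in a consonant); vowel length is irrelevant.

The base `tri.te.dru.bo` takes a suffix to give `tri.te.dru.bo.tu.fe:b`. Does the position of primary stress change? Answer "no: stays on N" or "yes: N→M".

Base `tri.te.dru.bo` (4 syllables):
  Weights: 2 te L, 3 dru L, 4 bo L.
  The penult (syllable 3, dru) is light, so stress falls on the antepenult (syllable 2, te).
  → primary stress on syllable 2.
Suffixed `tri.te.dru.bo.tu.fe:b` (6 syllables):
  Weights: 4 bo L, 5 tu L, 6 fe:b H.
  The penult (syllable 5, tu) is light, so stress falls on the antepenult (syllable 4, bo).
  → primary stress on syllable 4.

yes: 2→4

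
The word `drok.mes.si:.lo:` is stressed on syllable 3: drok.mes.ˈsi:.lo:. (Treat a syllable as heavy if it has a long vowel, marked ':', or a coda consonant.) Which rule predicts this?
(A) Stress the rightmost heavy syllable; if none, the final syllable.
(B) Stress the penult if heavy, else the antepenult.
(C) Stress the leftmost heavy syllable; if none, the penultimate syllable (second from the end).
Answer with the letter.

Rule A → syllable 4 (observed: 3).
Rule B → syllable 3 ✓.
Rule C → syllable 1 (observed: 3).

B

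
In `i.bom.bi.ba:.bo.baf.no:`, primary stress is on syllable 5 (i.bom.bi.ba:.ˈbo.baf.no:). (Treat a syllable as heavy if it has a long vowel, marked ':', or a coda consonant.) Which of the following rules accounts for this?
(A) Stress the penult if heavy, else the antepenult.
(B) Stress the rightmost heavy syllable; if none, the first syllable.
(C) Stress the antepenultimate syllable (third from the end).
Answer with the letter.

Rule A → syllable 6 (observed: 5).
Rule B → syllable 7 (observed: 5).
Rule C → syllable 5 ✓.

C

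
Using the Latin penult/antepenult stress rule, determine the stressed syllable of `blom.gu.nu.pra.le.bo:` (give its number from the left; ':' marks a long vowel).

4

Classical Latin: stress the penult if heavy (long vowel or closed), else the antepenult.
Weights: 4 pra L, 5 le L, 6 bo: H.
The penult (syllable 5, le) is light, so stress falls on the antepenult (syllable 4, pra).
Stress on syllable 4: blom.gu.nu.ˈpra.le.bo:.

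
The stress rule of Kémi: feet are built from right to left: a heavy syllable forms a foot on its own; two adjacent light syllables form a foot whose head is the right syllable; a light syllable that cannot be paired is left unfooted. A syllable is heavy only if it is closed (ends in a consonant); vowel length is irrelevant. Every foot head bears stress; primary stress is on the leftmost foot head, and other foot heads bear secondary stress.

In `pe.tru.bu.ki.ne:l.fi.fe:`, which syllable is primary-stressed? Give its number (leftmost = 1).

2

Weights: 1 pe L, 2 tru L, 3 bu L, 4 ki L, 5 ne:l H, 6 fi L, 7 fe: L.
Parse right to left (heavy = foot alone; LL = one foot; stranded L unfooted): (pe.ˈtru) (bu.ˈki) (ˈne:l) (fi.ˈfe:).
Foot heads: 2, 4, 5, 7.
Primary stress on the leftmost head = syllable 2.
Primary stress: syllable 2 → pe.ˈtru.bu.ki.ne:l.fi.fe:.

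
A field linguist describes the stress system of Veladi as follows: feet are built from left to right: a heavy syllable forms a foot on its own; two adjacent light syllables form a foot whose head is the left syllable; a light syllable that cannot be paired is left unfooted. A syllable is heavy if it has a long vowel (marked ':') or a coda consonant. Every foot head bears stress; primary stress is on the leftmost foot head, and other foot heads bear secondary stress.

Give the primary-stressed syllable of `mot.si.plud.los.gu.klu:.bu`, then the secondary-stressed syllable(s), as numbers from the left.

primary 1, secondary 3, 4, 6

Weights: 1 mot H, 2 si L, 3 plud H, 4 los H, 5 gu L, 6 klu: H, 7 bu L.
Parse left to right (heavy = foot alone; LL = one foot; stranded L unfooted): (ˈmot) si (ˈplud) (ˈlos) gu (ˈklu:) bu.
Foot heads: 1, 3, 4, 6.
Primary stress on the leftmost head = syllable 1.
Secondary stress on 3, 4, 6: ˈmot.si.ˌplud.ˌlos.gu.ˌklu:.bu.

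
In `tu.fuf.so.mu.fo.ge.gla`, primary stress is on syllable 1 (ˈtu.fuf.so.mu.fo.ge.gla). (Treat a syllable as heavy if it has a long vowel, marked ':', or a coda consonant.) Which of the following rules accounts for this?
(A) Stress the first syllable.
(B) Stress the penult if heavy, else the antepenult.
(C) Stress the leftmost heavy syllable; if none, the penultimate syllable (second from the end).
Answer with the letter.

A

Rule A → syllable 1 ✓.
Rule B → syllable 5 (observed: 1).
Rule C → syllable 2 (observed: 1).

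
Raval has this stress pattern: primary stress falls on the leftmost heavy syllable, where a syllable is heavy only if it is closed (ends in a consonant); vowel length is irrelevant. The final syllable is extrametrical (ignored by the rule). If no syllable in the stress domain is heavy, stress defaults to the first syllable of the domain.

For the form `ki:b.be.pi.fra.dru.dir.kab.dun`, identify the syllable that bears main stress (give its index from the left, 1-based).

1

The final syllable (8, dun) is extrametrical; the stress domain is syllables 1–7.
Weights: 1 ki:b H, 2 be L, 3 pi L, 4 fra L, 5 dru L, 6 dir H, 7 kab H.
Heavy syllables in the domain: 1, 6, 7. The leftmost is syllable 1 (ki:b).
Primary stress: syllable 1 → ˈki:b.be.pi.fra.dru.dir.kab.dun.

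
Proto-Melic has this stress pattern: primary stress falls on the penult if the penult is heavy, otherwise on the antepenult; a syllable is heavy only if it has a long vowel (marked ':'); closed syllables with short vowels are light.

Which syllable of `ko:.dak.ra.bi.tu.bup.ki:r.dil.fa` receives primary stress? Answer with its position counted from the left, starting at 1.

7

Weights: 7 ki:r H, 8 dil L, 9 fa L.
The penult (syllable 8, dil) is light, so stress falls on the antepenult (syllable 7, ki:r).
Primary stress: syllable 7 → ko:.dak.ra.bi.tu.bup.ˈki:r.dil.fa.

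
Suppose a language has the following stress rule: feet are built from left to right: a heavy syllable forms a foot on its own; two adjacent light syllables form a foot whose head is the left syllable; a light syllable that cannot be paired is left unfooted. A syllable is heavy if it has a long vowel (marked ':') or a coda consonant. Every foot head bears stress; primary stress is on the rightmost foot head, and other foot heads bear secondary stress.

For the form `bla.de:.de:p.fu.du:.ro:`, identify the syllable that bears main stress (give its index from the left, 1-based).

6

Weights: 1 bla L, 2 de: H, 3 de:p H, 4 fu L, 5 du: H, 6 ro: H.
Parse left to right (heavy = foot alone; LL = one foot; stranded L unfooted): bla (ˈde:) (ˈde:p) fu (ˈdu:) (ˈro:).
Foot heads: 2, 3, 5, 6.
Primary stress on the rightmost head = syllable 6.
Primary stress: syllable 6 → bla.de:.de:p.fu.du:.ˈro:.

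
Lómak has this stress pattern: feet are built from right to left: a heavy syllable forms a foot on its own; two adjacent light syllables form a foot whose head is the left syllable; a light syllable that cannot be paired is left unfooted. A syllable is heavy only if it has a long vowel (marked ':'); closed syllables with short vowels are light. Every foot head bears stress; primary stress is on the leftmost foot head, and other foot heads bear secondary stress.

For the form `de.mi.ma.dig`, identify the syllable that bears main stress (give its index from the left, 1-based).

1

Weights: 1 de L, 2 mi L, 3 ma L, 4 dig L.
Parse right to left (heavy = foot alone; LL = one foot; stranded L unfooted): (ˈde.mi) (ˈma.dig).
Foot heads: 1, 3.
Primary stress on the leftmost head = syllable 1.
Primary stress: syllable 1 → ˈde.mi.ma.dig.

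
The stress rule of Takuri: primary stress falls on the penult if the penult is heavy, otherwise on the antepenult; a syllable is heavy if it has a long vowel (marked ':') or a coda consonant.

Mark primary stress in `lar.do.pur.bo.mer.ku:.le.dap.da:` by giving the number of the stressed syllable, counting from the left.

8

Weights: 7 le L, 8 dap H, 9 da: H.
The penult (syllable 8, dap) is heavy, so it takes stress.
Primary stress: syllable 8 → lar.do.pur.bo.mer.ku:.le.ˈdap.da:.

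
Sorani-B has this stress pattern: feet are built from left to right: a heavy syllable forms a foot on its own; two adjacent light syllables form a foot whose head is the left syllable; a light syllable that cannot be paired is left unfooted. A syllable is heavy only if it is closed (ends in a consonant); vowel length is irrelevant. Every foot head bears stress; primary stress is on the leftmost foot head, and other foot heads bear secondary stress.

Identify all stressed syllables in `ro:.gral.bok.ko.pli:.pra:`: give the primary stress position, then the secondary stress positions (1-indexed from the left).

primary 2, secondary 3, 4

Weights: 1 ro: L, 2 gral H, 3 bok H, 4 ko L, 5 pli: L, 6 pra: L.
Parse left to right (heavy = foot alone; LL = one foot; stranded L unfooted): ro: (ˈgral) (ˈbok) (ˈko.pli:) pra:.
Foot heads: 2, 3, 4.
Primary stress on the leftmost head = syllable 2.
Secondary stress on 3, 4: ro:.ˈgral.ˌbok.ˌko.pli:.pra:.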